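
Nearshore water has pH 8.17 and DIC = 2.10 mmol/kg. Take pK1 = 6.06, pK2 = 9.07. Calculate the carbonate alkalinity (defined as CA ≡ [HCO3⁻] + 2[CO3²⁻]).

CA = 2.32 mmol/kg

CA = [HCO3⁻] + 2[CO3²⁻] = (α₁ + 2α₂)·DIC
At pH 8.17: [H⁺]/K1 = 10^-2.11 = 0.0077625, K2/[H⁺] = 10^-0.90 = 0.12589
α₁ = 1/(1 + 0.0077625 + 0.12589) = 1/1.1337 = 0.8821; α₂ = α₁·K2/[H⁺] = 0.1111
α₁ + 2α₂ = 1.1042
CA = 1.1042 × 2.10 = 2.32 mmol/kg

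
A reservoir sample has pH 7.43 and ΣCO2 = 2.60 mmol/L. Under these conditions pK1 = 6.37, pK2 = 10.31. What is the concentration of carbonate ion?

[CO3²⁻] = 3.15 μmol/L

α₂ = 1 / (1 + [H⁺]/K2 + [H⁺]²/(K1K2)) = 1 / (1 + 10^+2.88 + 10^+1.82)
   = 1 / (1 + 758.58 + 66.069) = 1/825.65 = 0.001211
[CO3²⁻] = α₂ × DIC = 0.001211 × 2.60 = 0.00315 mmol/L = 3.15 μmol/L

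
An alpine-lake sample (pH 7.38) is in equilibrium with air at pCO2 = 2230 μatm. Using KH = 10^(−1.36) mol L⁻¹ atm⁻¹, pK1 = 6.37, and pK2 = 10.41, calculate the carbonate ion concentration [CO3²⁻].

[CO3²⁻] = 0.930 μmol/L

[CO2*] = KH · pCO2 = 10^(−1.36) × 2230×10^-6 = 9.734×10^-5 mol/L
α₀ = 1/(1 + K1/[H⁺] + K1K2/[H⁺]²) = 1/(1 + 10^+1.01 + 10^-2.02) = 0.08895
DIC = [CO2*]/α₀ = 9.734×10^-5 / 0.08895 = 1.094 mmol/L
[CO3²⁻] = α₂·DIC; α₂ = 0.0008495, so [CO3²⁻] = 0.0008495 × 1.094 = 0.000930 mmol/L = 0.930 μmol/L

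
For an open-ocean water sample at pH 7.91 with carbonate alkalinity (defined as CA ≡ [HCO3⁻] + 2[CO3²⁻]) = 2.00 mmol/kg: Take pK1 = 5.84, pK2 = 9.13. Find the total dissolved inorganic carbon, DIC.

CA = [HCO3⁻] + 2[CO3²⁻] = (α₁ + 2α₂)·DIC
At pH 7.91: [H⁺]/K1 = 10^-2.07 = 0.0085114, K2/[H⁺] = 10^-1.22 = 0.060256
α₁ = 1/(1 + 0.0085114 + 0.060256) = 1/1.0688 = 0.9357; α₂ = α₁·K2/[H⁺] = 0.05638
α₁ + 2α₂ = 1.0484
DIC = CA / (α₁ + 2α₂) = 2.00 / 1.0484 = 1.91 mmol/kg

DIC = 1.91 mmol/kg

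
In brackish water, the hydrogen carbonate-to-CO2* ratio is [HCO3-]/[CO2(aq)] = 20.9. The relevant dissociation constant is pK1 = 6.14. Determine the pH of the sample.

pH = 7.46

From K1 = [H⁺][HCO3-]/[CO2(aq)]:  pH = pK1 + log₁₀([HCO3-]/[CO2(aq)])
log₁₀(20.9) = +1.320
pH = 6.14 + (+1.320) = 7.46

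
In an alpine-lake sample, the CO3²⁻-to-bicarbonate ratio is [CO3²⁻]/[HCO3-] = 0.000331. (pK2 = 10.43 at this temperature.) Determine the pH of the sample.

From K2 = [H⁺][CO3²⁻]/[HCO3-]:  pH = pK2 + log₁₀([CO3²⁻]/[HCO3-])
log₁₀(0.000331) = -3.480
pH = 10.43 + (-3.480) = 6.95

pH = 6.95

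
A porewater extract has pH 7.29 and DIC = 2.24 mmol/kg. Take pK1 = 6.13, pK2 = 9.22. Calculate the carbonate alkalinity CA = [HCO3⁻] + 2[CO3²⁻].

CA = 2.12 mmol/kg

CA = [HCO3⁻] + 2[CO3²⁻] = (α₁ + 2α₂)·DIC
At pH 7.29: [H⁺]/K1 = 10^-1.16 = 0.069183, K2/[H⁺] = 10^-1.93 = 0.011749
α₁ = 1/(1 + 0.069183 + 0.011749) = 1/1.0809 = 0.9251; α₂ = α₁·K2/[H⁺] = 0.01087
α₁ + 2α₂ = 0.9469
CA = 0.9469 × 2.24 = 2.12 mmol/kg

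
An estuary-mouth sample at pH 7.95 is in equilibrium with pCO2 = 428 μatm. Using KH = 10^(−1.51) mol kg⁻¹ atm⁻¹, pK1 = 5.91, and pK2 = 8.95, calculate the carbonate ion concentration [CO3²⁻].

[CO3²⁻] = 0.145 mmol/kg

[CO2*] = KH · pCO2 = 10^(−1.51) × 428×10^-6 = 1.323×10^-5 mol/kg
α₀ = 1/(1 + K1/[H⁺] + K1K2/[H⁺]²) = 1/(1 + 10^+2.04 + 10^+1.04) = 0.008223
DIC = [CO2*]/α₀ = 1.323×10^-5 / 0.008223 = 1.609 mmol/kg
[CO3²⁻] = α₂·DIC; α₂ = 0.09016, so [CO3²⁻] = 0.09016 × 1.609 = 0.145 mmol/kg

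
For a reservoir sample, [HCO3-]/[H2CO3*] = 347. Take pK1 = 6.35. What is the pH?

From K1 = [H⁺][HCO3-]/[H2CO3*]:  pH = pK1 + log₁₀([HCO3-]/[H2CO3*])
log₁₀(347) = +2.540
pH = 6.35 + (+2.540) = 8.89

pH = 8.89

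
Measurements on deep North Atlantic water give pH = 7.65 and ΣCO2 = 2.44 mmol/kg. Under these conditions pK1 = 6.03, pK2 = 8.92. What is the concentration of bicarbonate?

[HCO3⁻] = 2.26 mmol/kg

α₁ = 1 / (1 + [H⁺]/K1 + K2/[H⁺]) = 1 / (1 + 10^-1.62 + 10^-1.27)
   = 1 / (1 + 0.023988 + 0.053703) = 1/1.0777 = 0.9279
[HCO3⁻] = α₁ × DIC = 0.9279 × 2.44 = 2.26 mmol/kg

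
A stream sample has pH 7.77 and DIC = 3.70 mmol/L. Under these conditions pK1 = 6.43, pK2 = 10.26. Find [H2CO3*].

[CO2*] = 0.161 mmol/L

α₀ = 1 / (1 + K1/[H⁺] + K1K2/[H⁺]²) = 1 / (1 + 10^+1.34 + 10^-1.15)
   = 1 / (1 + 21.878 + 0.070795) = 1/22.948 = 0.04358
[CO2*] = α₀ × DIC = 0.04358 × 3.70 = 0.161 mmol/L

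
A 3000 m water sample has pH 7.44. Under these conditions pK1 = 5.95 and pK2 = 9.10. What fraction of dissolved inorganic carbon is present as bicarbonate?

α₁ = 0.949

α₁ = 1 / (1 + [H⁺]/K1 + K2/[H⁺]) = 1 / (1 + 10^-1.49 + 10^-1.66)
   = 1 / (1 + 0.032359 + 0.021878) = 1/1.0542 = 0.9486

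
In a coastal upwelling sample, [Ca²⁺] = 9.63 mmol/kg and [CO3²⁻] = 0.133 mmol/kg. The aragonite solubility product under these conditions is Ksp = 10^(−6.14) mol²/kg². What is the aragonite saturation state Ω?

Ksp = 10^(−6.14) = 7.244×10^-7
Ω = [Ca²⁺][CO3²⁻]/Ksp = (9.63×10^-3)(0.133×10^-3) / 7.244×10^-7 = 1.77

Ω = 1.77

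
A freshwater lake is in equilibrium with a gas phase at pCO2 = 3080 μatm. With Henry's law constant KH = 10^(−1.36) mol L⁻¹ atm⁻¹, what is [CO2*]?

KH = 10^(−1.36) = 4.365×10^-2 mol L⁻¹ atm⁻¹
[CO2*] = KH · pCO2 = 4.365×10^-2 × 3080×10^-6 atm = 1.34×10^-4 mol/L

[CO2*] = 134 μmol/L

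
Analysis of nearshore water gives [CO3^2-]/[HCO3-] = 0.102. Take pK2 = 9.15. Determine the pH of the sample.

From K2 = [H⁺][CO3^2-]/[HCO3-]:  pH = pK2 + log₁₀([CO3^2-]/[HCO3-])
log₁₀(0.102) = -0.991
pH = 9.15 + (-0.991) = 8.16

pH = 8.16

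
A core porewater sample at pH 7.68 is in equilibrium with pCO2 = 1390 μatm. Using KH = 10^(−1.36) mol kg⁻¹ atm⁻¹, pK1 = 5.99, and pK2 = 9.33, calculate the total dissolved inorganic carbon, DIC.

DIC = 3.10 mmol/kg

[CO2*] = KH · pCO2 = 10^(−1.36) × 1390×10^-6 = 6.068×10^-5 mol/kg
α₀ = 1/(1 + K1/[H⁺] + K1K2/[H⁺]²) = 1/(1 + 10^+1.69 + 10^+0.04) = 0.01958
DIC = [CO2*]/α₀ = 6.068×10^-5 / 0.01958 = 3.10 mmol/kg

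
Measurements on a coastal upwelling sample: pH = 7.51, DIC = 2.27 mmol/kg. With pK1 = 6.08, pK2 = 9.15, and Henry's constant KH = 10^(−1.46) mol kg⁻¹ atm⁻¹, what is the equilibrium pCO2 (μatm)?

pCO2 = 2290 μatm

α₀ = 1 / (1 + K1/[H⁺] + K1K2/[H⁺]²) = 1 / (1 + 10^+1.43 + 10^-0.21)
   = 1 / (1 + 26.915 + 0.61660) = 1/28.532 = 0.03505
[CO2*] = α₀ × DIC = 0.03505 × 2.27 = 0.07956 mmol/kg
pCO2 = [CO2*]/KH = 7.956×10^-5 / 3.467×10^-2 = 2290 μatm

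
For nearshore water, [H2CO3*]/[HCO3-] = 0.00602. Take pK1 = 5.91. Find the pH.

pH = 8.13

From K1 = [H⁺][HCO3-]/[H2CO3*]:  pH = pK1 − log₁₀([H2CO3*]/[HCO3-])
log₁₀(0.00602) = -2.220
pH = 5.91 − (-2.220) = 8.13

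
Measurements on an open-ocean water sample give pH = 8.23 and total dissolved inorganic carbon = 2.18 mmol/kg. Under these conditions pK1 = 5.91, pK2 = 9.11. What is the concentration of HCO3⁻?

α₁ = 1 / (1 + [H⁺]/K1 + K2/[H⁺]) = 1 / (1 + 10^-2.32 + 10^-0.88)
   = 1 / (1 + 0.0047863 + 0.13183) = 1/1.1366 = 0.8798
[HCO3⁻] = α₁ × DIC = 0.8798 × 2.18 = 1.92 mmol/kg

[HCO3⁻] = 1.92 mmol/kg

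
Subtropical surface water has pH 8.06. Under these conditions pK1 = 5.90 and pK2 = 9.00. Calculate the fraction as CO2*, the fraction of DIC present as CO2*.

α₀ = 1 / (1 + K1/[H⁺] + K1K2/[H⁺]²) = 1 / (1 + 10^+2.16 + 10^+1.22)
   = 1 / (1 + 144.54 + 16.596) = 1/162.14 = 0.006168

α₀ = 0.00617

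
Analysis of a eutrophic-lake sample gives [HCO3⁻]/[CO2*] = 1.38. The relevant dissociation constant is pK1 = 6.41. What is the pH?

pH = 6.55

From K1 = [H⁺][HCO3⁻]/[CO2*]:  pH = pK1 + log₁₀([HCO3⁻]/[CO2*])
log₁₀(1.38) = +0.140
pH = 6.41 + (+0.140) = 6.55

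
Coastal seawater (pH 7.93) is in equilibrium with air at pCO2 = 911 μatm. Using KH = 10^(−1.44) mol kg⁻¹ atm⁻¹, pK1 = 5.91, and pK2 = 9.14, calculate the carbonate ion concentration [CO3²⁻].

[CO2*] = KH · pCO2 = 10^(−1.44) × 911×10^-6 = 3.308×10^-5 mol/kg
α₀ = 1/(1 + K1/[H⁺] + K1K2/[H⁺]²) = 1/(1 + 10^+2.02 + 10^+0.81) = 0.008915
DIC = [CO2*]/α₀ = 3.308×10^-5 / 0.008915 = 3.710 mmol/kg
[CO3²⁻] = α₂·DIC; α₂ = 0.05756, so [CO3²⁻] = 0.05756 × 3.710 = 0.214 mmol/kg

[CO3²⁻] = 0.214 mmol/kg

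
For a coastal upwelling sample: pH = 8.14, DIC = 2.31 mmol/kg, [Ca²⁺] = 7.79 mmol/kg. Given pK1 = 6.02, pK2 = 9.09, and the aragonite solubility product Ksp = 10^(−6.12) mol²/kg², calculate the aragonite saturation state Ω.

Ω = 2.38

α₂ = 1 / (1 + [H⁺]/K2 + [H⁺]²/(K1K2)) = 1 / (1 + 10^+0.95 + 10^-1.17)
   = 1 / (1 + 8.9125 + 0.067608) = 1/9.9801 = 0.1002
[CO3²⁻] = α₂ × DIC = 0.1002 × 2.31 = 0.2315 mmol/kg
Ksp = 10^(−6.12) = 7.586×10^-7
Ω = [Ca²⁺][CO3²⁻]/Ksp = (7.79×10^-3)(2.315×10^-4) / 7.586×10^-7 = 2.38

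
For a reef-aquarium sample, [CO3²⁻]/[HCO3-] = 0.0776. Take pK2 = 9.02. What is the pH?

pH = 7.91

From K2 = [H⁺][CO3²⁻]/[HCO3-]:  pH = pK2 + log₁₀([CO3²⁻]/[HCO3-])
log₁₀(0.0776) = -1.110
pH = 9.02 + (-1.110) = 7.91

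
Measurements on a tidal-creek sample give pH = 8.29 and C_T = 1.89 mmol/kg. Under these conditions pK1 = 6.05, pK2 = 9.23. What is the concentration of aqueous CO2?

[CO2*] = 9.71 μmol/kg

α₀ = 1 / (1 + K1/[H⁺] + K1K2/[H⁺]²) = 1 / (1 + 10^+2.24 + 10^+1.30)
   = 1 / (1 + 173.78 + 19.953) = 1/194.73 = 0.005135
[CO2*] = α₀ × DIC = 0.005135 × 1.89 = 0.00971 mmol/kg = 9.71 μmol/kg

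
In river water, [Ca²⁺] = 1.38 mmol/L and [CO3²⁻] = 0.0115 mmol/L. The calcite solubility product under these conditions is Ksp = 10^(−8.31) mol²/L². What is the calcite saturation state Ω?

Ksp = 10^(−8.31) = 4.898×10^-9
Ω = [Ca²⁺][CO3²⁻]/Ksp = (1.38×10^-3)(0.0115×10^-3) / 4.898×10^-9 = 3.24

Ω = 3.24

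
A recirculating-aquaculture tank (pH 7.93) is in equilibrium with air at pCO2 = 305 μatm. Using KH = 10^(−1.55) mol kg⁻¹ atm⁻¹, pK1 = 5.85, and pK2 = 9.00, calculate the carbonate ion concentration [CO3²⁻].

[CO2*] = KH · pCO2 = 10^(−1.55) × 305×10^-6 = 8.596×10^-6 mol/kg
α₀ = 1/(1 + K1/[H⁺] + K1K2/[H⁺]²) = 1/(1 + 10^+2.08 + 10^+1.01) = 0.007607
DIC = [CO2*]/α₀ = 8.596×10^-6 / 0.007607 = 1.130 mmol/kg
[CO3²⁻] = α₂·DIC; α₂ = 0.07784, so [CO3²⁻] = 0.07784 × 1.130 = 0.0880 mmol/kg

[CO3²⁻] = 0.0880 mmol/kg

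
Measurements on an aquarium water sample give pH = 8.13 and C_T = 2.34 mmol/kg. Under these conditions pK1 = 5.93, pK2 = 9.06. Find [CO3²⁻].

[CO3²⁻] = 0.245 mmol/kg

α₂ = 1 / (1 + [H⁺]/K2 + [H⁺]²/(K1K2)) = 1 / (1 + 10^+0.93 + 10^-1.27)
   = 1 / (1 + 8.5114 + 0.053703) = 1/9.5651 = 0.1045
[CO3²⁻] = α₂ × DIC = 0.1045 × 2.34 = 0.245 mmol/kg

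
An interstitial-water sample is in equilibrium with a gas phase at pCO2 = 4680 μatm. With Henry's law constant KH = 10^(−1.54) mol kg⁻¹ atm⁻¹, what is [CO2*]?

[CO2*] = 135 μmol/kg

KH = 10^(−1.54) = 2.884×10^-2 mol kg⁻¹ atm⁻¹
[CO2*] = KH · pCO2 = 2.884×10^-2 × 4680×10^-6 atm = 1.35×10^-4 mol/kg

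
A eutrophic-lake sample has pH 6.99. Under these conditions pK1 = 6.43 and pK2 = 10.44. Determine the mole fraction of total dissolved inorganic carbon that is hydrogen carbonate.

α₁ = 0.784

α₁ = 1 / (1 + [H⁺]/K1 + K2/[H⁺]) = 1 / (1 + 10^-0.56 + 10^-3.45)
   = 1 / (1 + 0.27542 + 0.00035481) = 1/1.2758 = 0.7838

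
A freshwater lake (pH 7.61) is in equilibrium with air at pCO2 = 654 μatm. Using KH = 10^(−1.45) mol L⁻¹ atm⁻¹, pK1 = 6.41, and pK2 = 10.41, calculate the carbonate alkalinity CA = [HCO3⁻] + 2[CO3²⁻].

[CO2*] = KH · pCO2 = 10^(−1.45) × 654×10^-6 = 2.320×10^-5 mol/L
α₀ = 1/(1 + K1/[H⁺] + K1K2/[H⁺]²) = 1/(1 + 10^+1.20 + 10^-1.60) = 0.05926
DIC = [CO2*]/α₀ = 2.320×10^-5 / 0.05926 = 0.3916 mmol/L
CA = (α₁ + 2α₂)·DIC = (0.9392 + 2×0.001489) × 0.3916 = 0.369 mmol/L

CA = 0.369 mmol/L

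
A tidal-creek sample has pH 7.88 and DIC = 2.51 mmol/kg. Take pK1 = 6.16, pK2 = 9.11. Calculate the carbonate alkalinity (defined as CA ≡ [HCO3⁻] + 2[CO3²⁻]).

CA = [HCO3⁻] + 2[CO3²⁻] = (α₁ + 2α₂)·DIC
At pH 7.88: [H⁺]/K1 = 10^-1.72 = 0.019055, K2/[H⁺] = 10^-1.23 = 0.058884
α₁ = 1/(1 + 0.019055 + 0.058884) = 1/1.0779 = 0.9277; α₂ = α₁·K2/[H⁺] = 0.05463
α₁ + 2α₂ = 1.0369
CA = 1.0369 × 2.51 = 2.60 mmol/kg

CA = 2.60 mmol/kg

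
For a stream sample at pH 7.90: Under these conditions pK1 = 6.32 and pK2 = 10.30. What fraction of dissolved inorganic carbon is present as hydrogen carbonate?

α₁ = 0.971

α₁ = 1 / (1 + [H⁺]/K1 + K2/[H⁺]) = 1 / (1 + 10^-1.58 + 10^-2.40)
   = 1 / (1 + 0.026303 + 0.0039811) = 1/1.0303 = 0.9706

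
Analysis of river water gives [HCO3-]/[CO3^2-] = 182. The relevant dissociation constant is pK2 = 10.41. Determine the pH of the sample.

From K2 = [H⁺][CO3^2-]/[HCO3-]:  pH = pK2 − log₁₀([HCO3-]/[CO3^2-])
log₁₀(182) = +2.260
pH = 10.41 − (+2.260) = 8.15

pH = 8.15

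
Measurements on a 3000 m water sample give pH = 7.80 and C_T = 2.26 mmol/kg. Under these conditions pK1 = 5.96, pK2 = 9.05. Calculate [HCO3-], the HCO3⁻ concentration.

[HCO3⁻] = 2.11 mmol/kg

α₁ = 1 / (1 + [H⁺]/K1 + K2/[H⁺]) = 1 / (1 + 10^-1.84 + 10^-1.25)
   = 1 / (1 + 0.014454 + 0.056234) = 1/1.0707 = 0.9340
[HCO3⁻] = α₁ × DIC = 0.9340 × 2.26 = 2.11 mmol/kg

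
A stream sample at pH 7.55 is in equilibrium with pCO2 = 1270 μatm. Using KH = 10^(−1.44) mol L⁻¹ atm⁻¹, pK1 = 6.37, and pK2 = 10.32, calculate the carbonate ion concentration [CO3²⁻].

[CO3²⁻] = 1.19 μmol/L

[CO2*] = KH · pCO2 = 10^(−1.44) × 1270×10^-6 = 4.611×10^-5 mol/L
α₀ = 1/(1 + K1/[H⁺] + K1K2/[H⁺]²) = 1/(1 + 10^+1.18 + 10^-1.59) = 0.06188
DIC = [CO2*]/α₀ = 4.611×10^-5 / 0.06188 = 0.7452 mmol/L
[CO3²⁻] = α₂·DIC; α₂ = 0.001590, so [CO3²⁻] = 0.001590 × 0.7452 = 0.00119 mmol/L = 1.19 μmol/L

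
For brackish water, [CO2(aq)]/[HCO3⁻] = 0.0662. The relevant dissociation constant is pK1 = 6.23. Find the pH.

From K1 = [H⁺][HCO3⁻]/[CO2(aq)]:  pH = pK1 − log₁₀([CO2(aq)]/[HCO3⁻])
log₁₀(0.0662) = -1.179
pH = 6.23 − (-1.179) = 7.41

pH = 7.41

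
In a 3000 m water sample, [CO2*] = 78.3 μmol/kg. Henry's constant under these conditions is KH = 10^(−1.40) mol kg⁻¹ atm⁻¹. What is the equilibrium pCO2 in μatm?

pCO2 = 1970 μatm

KH = 10^(−1.40) = 3.981×10^-2 mol kg⁻¹ atm⁻¹
pCO2 = [CO2*]/KH = 78.3×10^-6 / 3.981×10^-2 = 1.97×10^-3 atm = 1970 μatm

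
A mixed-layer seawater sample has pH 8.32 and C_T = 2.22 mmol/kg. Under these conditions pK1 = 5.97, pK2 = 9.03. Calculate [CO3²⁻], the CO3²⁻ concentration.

α₂ = 1 / (1 + [H⁺]/K2 + [H⁺]²/(K1K2)) = 1 / (1 + 10^+0.71 + 10^-1.64)
   = 1 / (1 + 5.1286 + 0.022909) = 1/6.1515 = 0.1626
[CO3²⁻] = α₂ × DIC = 0.1626 × 2.22 = 0.361 mmol/kg

[CO3²⁻] = 0.361 mmol/kg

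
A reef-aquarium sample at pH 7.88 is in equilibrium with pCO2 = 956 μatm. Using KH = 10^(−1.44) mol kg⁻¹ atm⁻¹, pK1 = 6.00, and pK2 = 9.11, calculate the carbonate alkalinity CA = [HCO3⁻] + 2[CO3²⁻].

[CO2*] = KH · pCO2 = 10^(−1.44) × 956×10^-6 = 3.471×10^-5 mol/kg
α₀ = 1/(1 + K1/[H⁺] + K1K2/[H⁺]²) = 1/(1 + 10^+1.88 + 10^+0.65) = 0.01230
DIC = [CO2*]/α₀ = 3.471×10^-5 / 0.01230 = 2.823 mmol/kg
CA = (α₁ + 2α₂)·DIC = (0.9328 + 2×0.05493) × 2.823 = 2.94 mmol/kg

CA = 2.94 mmol/kg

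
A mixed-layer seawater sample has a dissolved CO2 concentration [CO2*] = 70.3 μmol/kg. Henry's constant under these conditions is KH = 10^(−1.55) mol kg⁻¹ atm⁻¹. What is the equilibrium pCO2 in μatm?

KH = 10^(−1.55) = 2.818×10^-2 mol kg⁻¹ atm⁻¹
pCO2 = [CO2*]/KH = 70.3×10^-6 / 2.818×10^-2 = 2.49×10^-3 atm = 2490 μatm

pCO2 = 2490 μatm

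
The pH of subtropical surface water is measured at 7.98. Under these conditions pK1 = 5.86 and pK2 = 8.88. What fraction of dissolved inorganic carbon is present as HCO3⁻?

α₁ = 1 / (1 + [H⁺]/K1 + K2/[H⁺]) = 1 / (1 + 10^-2.12 + 10^-0.90)
   = 1 / (1 + 0.0075858 + 0.12589) = 1/1.1335 = 0.8822

α₁ = 0.882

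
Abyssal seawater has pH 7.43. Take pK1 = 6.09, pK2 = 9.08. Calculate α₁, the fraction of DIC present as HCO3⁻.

α₁ = 0.936

α₁ = 1 / (1 + [H⁺]/K1 + K2/[H⁺]) = 1 / (1 + 10^-1.34 + 10^-1.65)
   = 1 / (1 + 0.045709 + 0.022387) = 1/1.0681 = 0.9362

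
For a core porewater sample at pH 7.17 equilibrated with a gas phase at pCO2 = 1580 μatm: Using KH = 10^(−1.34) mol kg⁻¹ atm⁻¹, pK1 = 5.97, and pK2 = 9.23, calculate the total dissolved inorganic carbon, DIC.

DIC = 1.23 mmol/kg

[CO2*] = KH · pCO2 = 10^(−1.34) × 1580×10^-6 = 7.222×10^-5 mol/kg
α₀ = 1/(1 + K1/[H⁺] + K1K2/[H⁺]²) = 1/(1 + 10^+1.20 + 10^-0.86) = 0.05887
DIC = [CO2*]/α₀ = 7.222×10^-5 / 0.05887 = 1.23 mmol/kg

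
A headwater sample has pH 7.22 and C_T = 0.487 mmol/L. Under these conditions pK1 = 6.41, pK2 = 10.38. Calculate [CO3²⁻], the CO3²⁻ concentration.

[CO3²⁻] = 0.292 μmol/L

α₂ = 1 / (1 + [H⁺]/K2 + [H⁺]²/(K1K2)) = 1 / (1 + 10^+3.16 + 10^+2.35)
   = 1 / (1 + 1445.4 + 223.87) = 1/1670.3 = 0.0005987
[CO3²⁻] = α₂ × DIC = 0.0005987 × 0.487 = 0.000292 mmol/L = 0.292 μmol/L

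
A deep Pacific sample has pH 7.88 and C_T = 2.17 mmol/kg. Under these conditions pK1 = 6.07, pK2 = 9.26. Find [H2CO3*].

α₀ = 1 / (1 + K1/[H⁺] + K1K2/[H⁺]²) = 1 / (1 + 10^+1.81 + 10^+0.43)
   = 1 / (1 + 64.565 + 2.6915) = 1/68.257 = 0.01465
[CO2*] = α₀ × DIC = 0.01465 × 2.17 = 0.0318 mmol/kg

[CO2*] = 0.0318 mmol/kg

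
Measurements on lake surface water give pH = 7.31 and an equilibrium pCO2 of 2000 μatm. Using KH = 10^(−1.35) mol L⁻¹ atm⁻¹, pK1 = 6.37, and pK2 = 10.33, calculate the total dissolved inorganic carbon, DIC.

DIC = 0.868 mmol/L

[CO2*] = KH · pCO2 = 10^(−1.35) × 2000×10^-6 = 8.934×10^-5 mol/L
α₀ = 1/(1 + K1/[H⁺] + K1K2/[H⁺]²) = 1/(1 + 10^+0.94 + 10^-2.08) = 0.1029
DIC = [CO2*]/α₀ = 8.934×10^-5 / 0.1029 = 0.868 mmol/L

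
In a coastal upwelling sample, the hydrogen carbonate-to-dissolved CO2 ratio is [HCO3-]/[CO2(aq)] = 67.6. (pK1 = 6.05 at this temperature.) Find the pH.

From K1 = [H⁺][HCO3-]/[CO2(aq)]:  pH = pK1 + log₁₀([HCO3-]/[CO2(aq)])
log₁₀(67.6) = +1.830
pH = 6.05 + (+1.830) = 7.88

pH = 7.88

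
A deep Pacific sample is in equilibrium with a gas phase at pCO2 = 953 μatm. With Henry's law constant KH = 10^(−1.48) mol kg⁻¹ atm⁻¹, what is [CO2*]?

[CO2*] = 31.6 μmol/kg

KH = 10^(−1.48) = 3.311×10^-2 mol kg⁻¹ atm⁻¹
[CO2*] = KH · pCO2 = 3.311×10^-2 × 953×10^-6 atm = 3.16×10^-5 mol/kg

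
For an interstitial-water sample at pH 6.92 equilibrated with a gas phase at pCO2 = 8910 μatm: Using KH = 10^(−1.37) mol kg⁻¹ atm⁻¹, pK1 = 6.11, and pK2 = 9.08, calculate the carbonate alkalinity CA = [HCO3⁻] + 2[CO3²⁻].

CA = 2.49 mmol/kg

[CO2*] = KH · pCO2 = 10^(−1.37) × 8910×10^-6 = 3.801×10^-4 mol/kg
α₀ = 1/(1 + K1/[H⁺] + K1K2/[H⁺]²) = 1/(1 + 10^+0.81 + 10^-1.35) = 0.1333
DIC = [CO2*]/α₀ = 3.801×10^-4 / 0.1333 = 2.851 mmol/kg
CA = (α₁ + 2α₂)·DIC = (0.8607 + 2×0.005955) × 2.851 = 2.49 mmol/kg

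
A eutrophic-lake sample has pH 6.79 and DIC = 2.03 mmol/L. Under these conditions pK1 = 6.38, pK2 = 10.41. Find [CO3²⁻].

[CO3²⁻] = 0.351 μmol/L

α₂ = 1 / (1 + [H⁺]/K2 + [H⁺]²/(K1K2)) = 1 / (1 + 10^+3.62 + 10^+3.21)
   = 1 / (1 + 4168.7 + 1621.8) = 1/5791.5 = 0.0001727
[CO3²⁻] = α₂ × DIC = 0.0001727 × 2.03 = 0.000351 mmol/L = 0.351 μmol/L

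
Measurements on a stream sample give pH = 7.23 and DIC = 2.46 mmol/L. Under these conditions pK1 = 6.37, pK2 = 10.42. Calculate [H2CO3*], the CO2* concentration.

[CO2*] = 0.298 mmol/L

α₀ = 1 / (1 + K1/[H⁺] + K1K2/[H⁺]²) = 1 / (1 + 10^+0.86 + 10^-2.33)
   = 1 / (1 + 7.2444 + 0.0046774) = 1/8.2490 = 0.1212
[CO2*] = α₀ × DIC = 0.1212 × 2.46 = 0.298 mmol/L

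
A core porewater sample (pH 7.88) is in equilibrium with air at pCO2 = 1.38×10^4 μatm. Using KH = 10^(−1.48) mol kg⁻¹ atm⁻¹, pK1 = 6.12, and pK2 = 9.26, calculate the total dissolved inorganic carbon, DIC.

DIC = 27.8 mmol/kg

[CO2*] = KH · pCO2 = 10^(−1.48) × 1.38×10^4×10^-6 = 4.570×10^-4 mol/kg
α₀ = 1/(1 + K1/[H⁺] + K1K2/[H⁺]²) = 1/(1 + 10^+1.76 + 10^+0.38) = 0.01641
DIC = [CO2*]/α₀ = 4.570×10^-4 / 0.01641 = 27.8 mmol/kg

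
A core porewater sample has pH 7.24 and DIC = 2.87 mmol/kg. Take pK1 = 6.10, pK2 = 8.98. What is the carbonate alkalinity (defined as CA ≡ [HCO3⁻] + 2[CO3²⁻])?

CA = [HCO3⁻] + 2[CO3²⁻] = (α₁ + 2α₂)·DIC
At pH 7.24: [H⁺]/K1 = 10^-1.14 = 0.072444, K2/[H⁺] = 10^-1.74 = 0.018197
α₁ = 1/(1 + 0.072444 + 0.018197) = 1/1.0906 = 0.9169; α₂ = α₁·K2/[H⁺] = 0.01668
α₁ + 2α₂ = 0.9503
CA = 0.9503 × 2.87 = 2.73 mmol/kg

CA = 2.73 mmol/kg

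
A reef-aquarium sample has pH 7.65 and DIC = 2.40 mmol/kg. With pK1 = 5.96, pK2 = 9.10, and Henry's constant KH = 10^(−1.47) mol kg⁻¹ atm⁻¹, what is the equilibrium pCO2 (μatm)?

α₀ = 1 / (1 + K1/[H⁺] + K1K2/[H⁺]²) = 1 / (1 + 10^+1.69 + 10^+0.24)
   = 1 / (1 + 48.978 + 1.7378) = 1/51.716 = 0.01934
[CO2*] = α₀ × DIC = 0.01934 × 2.40 = 0.04641 mmol/kg
pCO2 = [CO2*]/KH = 4.641×10^-5 / 3.388×10^-2 = 1370 μatm

pCO2 = 1370 μatm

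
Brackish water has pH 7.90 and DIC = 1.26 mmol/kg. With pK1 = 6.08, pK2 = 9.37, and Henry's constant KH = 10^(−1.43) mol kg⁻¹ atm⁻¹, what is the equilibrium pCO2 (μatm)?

α₀ = 1 / (1 + K1/[H⁺] + K1K2/[H⁺]²) = 1 / (1 + 10^+1.82 + 10^+0.35)
   = 1 / (1 + 66.069 + 2.2387) = 1/69.308 = 0.01443
[CO2*] = α₀ × DIC = 0.01443 × 1.26 = 0.01818 mmol/kg = 18.18 μmol/kg
pCO2 = [CO2*]/KH = 1.818×10^-5 / 3.715×10^-2 = 489 μatm

pCO2 = 489 μatm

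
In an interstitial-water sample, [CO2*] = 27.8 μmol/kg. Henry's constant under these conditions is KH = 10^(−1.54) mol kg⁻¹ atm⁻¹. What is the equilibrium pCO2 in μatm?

pCO2 = 964 μatm

KH = 10^(−1.54) = 2.884×10^-2 mol kg⁻¹ atm⁻¹
pCO2 = [CO2*]/KH = 27.8×10^-6 / 2.884×10^-2 = 9.64×10^-4 atm = 964 μatm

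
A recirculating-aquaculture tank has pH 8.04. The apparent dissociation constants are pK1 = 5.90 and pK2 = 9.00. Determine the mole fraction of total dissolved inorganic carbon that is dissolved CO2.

α₀ = 0.00649

α₀ = 1 / (1 + K1/[H⁺] + K1K2/[H⁺]²) = 1 / (1 + 10^+2.14 + 10^+1.18)
   = 1 / (1 + 138.04 + 15.136) = 1/154.17 = 0.006486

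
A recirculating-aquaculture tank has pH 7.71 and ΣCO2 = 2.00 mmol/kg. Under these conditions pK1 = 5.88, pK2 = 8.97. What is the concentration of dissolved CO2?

α₀ = 1 / (1 + K1/[H⁺] + K1K2/[H⁺]²) = 1 / (1 + 10^+1.83 + 10^+0.57)
   = 1 / (1 + 67.608 + 3.7154) = 1/72.324 = 0.01383
[CO2*] = α₀ × DIC = 0.01383 × 2.00 = 0.0277 mmol/kg

[CO2*] = 0.0277 mmol/kg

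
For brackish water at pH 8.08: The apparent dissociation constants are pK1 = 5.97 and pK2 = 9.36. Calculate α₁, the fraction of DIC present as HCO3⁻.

α₁ = 0.943

α₁ = 1 / (1 + [H⁺]/K1 + K2/[H⁺]) = 1 / (1 + 10^-2.11 + 10^-1.28)
   = 1 / (1 + 0.0077625 + 0.052481) = 1/1.0602 = 0.9432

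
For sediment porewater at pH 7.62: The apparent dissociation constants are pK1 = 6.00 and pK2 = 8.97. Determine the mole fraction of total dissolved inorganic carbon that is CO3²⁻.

α₂ = 1 / (1 + [H⁺]/K2 + [H⁺]²/(K1K2)) = 1 / (1 + 10^+1.35 + 10^-0.27)
   = 1 / (1 + 22.387 + 0.53703) = 1/23.924 = 0.04180

α₂ = 0.0418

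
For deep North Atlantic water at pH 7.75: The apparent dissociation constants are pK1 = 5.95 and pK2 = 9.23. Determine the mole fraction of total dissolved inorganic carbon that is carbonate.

α₂ = 0.0316

α₂ = 1 / (1 + [H⁺]/K2 + [H⁺]²/(K1K2)) = 1 / (1 + 10^+1.48 + 10^-0.32)
   = 1 / (1 + 30.200 + 0.47863) = 1/31.678 = 0.03157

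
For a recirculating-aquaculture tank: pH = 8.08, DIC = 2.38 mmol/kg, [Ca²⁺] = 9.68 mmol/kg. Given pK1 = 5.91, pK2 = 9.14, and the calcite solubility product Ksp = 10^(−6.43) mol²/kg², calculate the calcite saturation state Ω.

α₂ = 1 / (1 + [H⁺]/K2 + [H⁺]²/(K1K2)) = 1 / (1 + 10^+1.06 + 10^-1.11)
   = 1 / (1 + 11.482 + 0.077625) = 1/12.559 = 0.07962
[CO3²⁻] = α₂ × DIC = 0.07962 × 2.38 = 0.1895 mmol/kg
Ksp = 10^(−6.43) = 3.715×10^-7
Ω = [Ca²⁺][CO3²⁻]/Ksp = (9.68×10^-3)(1.895×10^-4) / 3.715×10^-7 = 4.94

Ω = 4.94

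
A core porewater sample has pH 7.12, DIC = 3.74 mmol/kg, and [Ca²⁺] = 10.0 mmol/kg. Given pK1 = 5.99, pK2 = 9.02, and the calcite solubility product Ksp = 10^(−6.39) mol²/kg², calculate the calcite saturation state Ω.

α₂ = 1 / (1 + [H⁺]/K2 + [H⁺]²/(K1K2)) = 1 / (1 + 10^+1.90 + 10^+0.77)
   = 1 / (1 + 79.433 + 5.8884) = 1/86.321 = 0.01158
[CO3²⁻] = α₂ × DIC = 0.01158 × 3.74 = 0.04333 mmol/kg
Ksp = 10^(−6.39) = 4.074×10^-7
Ω = [Ca²⁺][CO3²⁻]/Ksp = (10.0×10^-3)(4.333×10^-5) / 4.074×10^-7 = 1.06

Ω = 1.06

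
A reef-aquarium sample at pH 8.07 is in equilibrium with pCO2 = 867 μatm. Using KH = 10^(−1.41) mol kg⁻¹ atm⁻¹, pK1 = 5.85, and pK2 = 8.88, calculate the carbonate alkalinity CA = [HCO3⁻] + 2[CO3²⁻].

[CO2*] = KH · pCO2 = 10^(−1.41) × 867×10^-6 = 3.373×10^-5 mol/kg
α₀ = 1/(1 + K1/[H⁺] + K1K2/[H⁺]²) = 1/(1 + 10^+2.22 + 10^+1.41) = 0.005190
DIC = [CO2*]/α₀ = 3.373×10^-5 / 0.005190 = 6.499 mmol/kg
CA = (α₁ + 2α₂)·DIC = (0.8614 + 2×0.1334) × 6.499 = 7.33 mmol/kg

CA = 7.33 mmol/kg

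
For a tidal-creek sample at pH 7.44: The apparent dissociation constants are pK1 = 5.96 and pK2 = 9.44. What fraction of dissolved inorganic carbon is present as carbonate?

α₂ = 1 / (1 + [H⁺]/K2 + [H⁺]²/(K1K2)) = 1 / (1 + 10^+2.00 + 10^+0.52)
   = 1 / (1 + 100.00 + 3.3113) = 1/104.31 = 0.009587

α₂ = 0.00959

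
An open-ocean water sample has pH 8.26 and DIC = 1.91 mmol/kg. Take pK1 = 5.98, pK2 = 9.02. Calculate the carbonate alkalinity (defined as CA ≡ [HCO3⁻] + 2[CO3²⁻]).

CA = [HCO3⁻] + 2[CO3²⁻] = (α₁ + 2α₂)·DIC
At pH 8.26: [H⁺]/K1 = 10^-2.28 = 0.0052481, K2/[H⁺] = 10^-0.76 = 0.17378
α₁ = 1/(1 + 0.0052481 + 0.17378) = 1/1.1790 = 0.8482; α₂ = α₁·K2/[H⁺] = 0.1474
α₁ + 2α₂ = 1.1429
CA = 1.1429 × 1.91 = 2.18 mmol/kg

CA = 2.18 mmol/kg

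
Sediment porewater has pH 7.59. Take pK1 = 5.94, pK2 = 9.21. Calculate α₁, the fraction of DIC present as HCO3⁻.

α₁ = 1 / (1 + [H⁺]/K1 + K2/[H⁺]) = 1 / (1 + 10^-1.65 + 10^-1.62)
   = 1 / (1 + 0.022387 + 0.023988) = 1/1.0464 = 0.9557

α₁ = 0.956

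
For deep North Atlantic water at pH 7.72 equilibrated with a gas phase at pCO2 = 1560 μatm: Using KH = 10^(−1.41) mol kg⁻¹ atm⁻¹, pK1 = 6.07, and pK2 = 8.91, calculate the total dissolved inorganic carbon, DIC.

DIC = 2.95 mmol/kg

[CO2*] = KH · pCO2 = 10^(−1.41) × 1560×10^-6 = 6.069×10^-5 mol/kg
α₀ = 1/(1 + K1/[H⁺] + K1K2/[H⁺]²) = 1/(1 + 10^+1.65 + 10^+0.46) = 0.02060
DIC = [CO2*]/α₀ = 6.069×10^-5 / 0.02060 = 2.95 mmol/kg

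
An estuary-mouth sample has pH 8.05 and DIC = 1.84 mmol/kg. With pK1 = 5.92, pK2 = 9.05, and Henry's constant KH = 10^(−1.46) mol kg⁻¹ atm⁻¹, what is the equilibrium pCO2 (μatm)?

α₀ = 1 / (1 + K1/[H⁺] + K1K2/[H⁺]²) = 1 / (1 + 10^+2.13 + 10^+1.13)
   = 1 / (1 + 134.90 + 13.490) = 1/149.39 = 0.006694
[CO2*] = α₀ × DIC = 0.006694 × 1.84 = 0.01232 mmol/kg = 12.32 μmol/kg
pCO2 = [CO2*]/KH = 1.232×10^-5 / 3.467×10^-2 = 355 μatm

pCO2 = 355 μatm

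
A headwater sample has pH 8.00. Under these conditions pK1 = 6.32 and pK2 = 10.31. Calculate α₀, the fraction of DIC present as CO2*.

α₀ = 1 / (1 + K1/[H⁺] + K1K2/[H⁺]²) = 1 / (1 + 10^+1.68 + 10^-0.63)
   = 1 / (1 + 47.863 + 0.23442) = 1/49.097 = 0.02037

α₀ = 0.0204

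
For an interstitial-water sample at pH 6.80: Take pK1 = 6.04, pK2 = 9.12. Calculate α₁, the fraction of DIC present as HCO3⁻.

α₁ = 0.848

α₁ = 1 / (1 + [H⁺]/K1 + K2/[H⁺]) = 1 / (1 + 10^-0.76 + 10^-2.32)
   = 1 / (1 + 0.17378 + 0.0047863) = 1/1.1786 = 0.8485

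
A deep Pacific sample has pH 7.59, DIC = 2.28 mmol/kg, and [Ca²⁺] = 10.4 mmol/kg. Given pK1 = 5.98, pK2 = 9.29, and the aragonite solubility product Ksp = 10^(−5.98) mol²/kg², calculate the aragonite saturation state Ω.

Ω = 0.433

α₂ = 1 / (1 + [H⁺]/K2 + [H⁺]²/(K1K2)) = 1 / (1 + 10^+1.70 + 10^+0.09)
   = 1 / (1 + 50.119 + 1.2303) = 1/52.349 = 0.01910
[CO3²⁻] = α₂ × DIC = 0.01910 × 2.28 = 0.04355 mmol/kg
Ksp = 10^(−5.98) = 1.047×10^-6
Ω = [Ca²⁺][CO3²⁻]/Ksp = (10.4×10^-3)(4.355×10^-5) / 1.047×10^-6 = 0.433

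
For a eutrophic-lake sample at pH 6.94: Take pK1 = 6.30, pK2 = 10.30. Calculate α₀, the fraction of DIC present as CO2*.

α₀ = 0.186

α₀ = 1 / (1 + K1/[H⁺] + K1K2/[H⁺]²) = 1 / (1 + 10^+0.64 + 10^-2.72)
   = 1 / (1 + 4.3652 + 0.0019055) = 1/5.3671 = 0.1863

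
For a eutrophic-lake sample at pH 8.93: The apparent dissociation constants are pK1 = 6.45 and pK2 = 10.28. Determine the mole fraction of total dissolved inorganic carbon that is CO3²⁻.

α₂ = 1 / (1 + [H⁺]/K2 + [H⁺]²/(K1K2)) = 1 / (1 + 10^+1.35 + 10^-1.13)
   = 1 / (1 + 22.387 + 0.074131) = 1/23.461 = 0.04262

α₂ = 0.0426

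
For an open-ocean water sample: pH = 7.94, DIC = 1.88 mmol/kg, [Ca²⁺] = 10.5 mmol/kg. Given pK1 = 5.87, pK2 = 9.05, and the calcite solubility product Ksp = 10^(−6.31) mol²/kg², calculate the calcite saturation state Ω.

α₂ = 1 / (1 + [H⁺]/K2 + [H⁺]²/(K1K2)) = 1 / (1 + 10^+1.11 + 10^-0.96)
   = 1 / (1 + 12.882 + 0.10965) = 1/13.992 = 0.07147
[CO3²⁻] = α₂ × DIC = 0.07147 × 1.88 = 0.1344 mmol/kg
Ksp = 10^(−6.31) = 4.898×10^-7
Ω = [Ca²⁺][CO3²⁻]/Ksp = (10.5×10^-3)(1.344×10^-4) / 4.898×10^-7 = 2.88

Ω = 2.88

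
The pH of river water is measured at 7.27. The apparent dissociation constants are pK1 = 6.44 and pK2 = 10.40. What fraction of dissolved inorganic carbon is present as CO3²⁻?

α₂ = 1 / (1 + [H⁺]/K2 + [H⁺]²/(K1K2)) = 1 / (1 + 10^+3.13 + 10^+2.30)
   = 1 / (1 + 1349.0 + 199.53) = 1/1549.5 = 0.0006454

α₂ = 0.000645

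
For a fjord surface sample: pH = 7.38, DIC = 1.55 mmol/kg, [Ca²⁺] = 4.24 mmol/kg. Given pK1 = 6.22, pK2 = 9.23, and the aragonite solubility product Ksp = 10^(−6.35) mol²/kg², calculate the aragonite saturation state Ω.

Ω = 0.192

α₂ = 1 / (1 + [H⁺]/K2 + [H⁺]²/(K1K2)) = 1 / (1 + 10^+1.85 + 10^+0.69)
   = 1 / (1 + 70.795 + 4.8978) = 1/76.692 = 0.01304
[CO3²⁻] = α₂ × DIC = 0.01304 × 1.55 = 0.02021 mmol/kg
Ksp = 10^(−6.35) = 4.467×10^-7
Ω = [Ca²⁺][CO3²⁻]/Ksp = (4.24×10^-3)(2.021×10^-5) / 4.467×10^-7 = 0.192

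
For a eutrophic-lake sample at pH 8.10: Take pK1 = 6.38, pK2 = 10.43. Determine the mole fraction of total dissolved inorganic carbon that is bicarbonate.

α₁ = 0.977

α₁ = 1 / (1 + [H⁺]/K1 + K2/[H⁺]) = 1 / (1 + 10^-1.72 + 10^-2.33)
   = 1 / (1 + 0.019055 + 0.0046774) = 1/1.0237 = 0.9768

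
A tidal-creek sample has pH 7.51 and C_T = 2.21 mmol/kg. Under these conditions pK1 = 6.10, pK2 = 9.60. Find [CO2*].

[CO2*] = 0.0821 mmol/kg

α₀ = 1 / (1 + K1/[H⁺] + K1K2/[H⁺]²) = 1 / (1 + 10^+1.41 + 10^-0.68)
   = 1 / (1 + 25.704 + 0.20893) = 1/26.913 = 0.03716
[CO2*] = α₀ × DIC = 0.03716 × 2.21 = 0.0821 mmol/kg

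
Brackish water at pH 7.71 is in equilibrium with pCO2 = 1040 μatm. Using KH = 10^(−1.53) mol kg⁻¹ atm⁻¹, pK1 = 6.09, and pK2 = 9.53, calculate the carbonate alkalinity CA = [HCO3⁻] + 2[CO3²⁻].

CA = 1.32 mmol/kg

[CO2*] = KH · pCO2 = 10^(−1.53) × 1040×10^-6 = 3.069×10^-5 mol/kg
α₀ = 1/(1 + K1/[H⁺] + K1K2/[H⁺]²) = 1/(1 + 10^+1.62 + 10^-0.20) = 0.02309
DIC = [CO2*]/α₀ = 3.069×10^-5 / 0.02309 = 1.330 mmol/kg
CA = (α₁ + 2α₂)·DIC = (0.9623 + 2×0.01457) × 1.330 = 1.32 mmol/kg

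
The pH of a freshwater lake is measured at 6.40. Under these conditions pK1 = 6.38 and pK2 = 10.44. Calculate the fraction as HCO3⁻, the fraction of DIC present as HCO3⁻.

α₁ = 0.511

α₁ = 1 / (1 + [H⁺]/K1 + K2/[H⁺]) = 1 / (1 + 10^-0.02 + 10^-4.04)
   = 1 / (1 + 0.95499 + 9.1201×10^-5) = 1/1.9551 = 0.5115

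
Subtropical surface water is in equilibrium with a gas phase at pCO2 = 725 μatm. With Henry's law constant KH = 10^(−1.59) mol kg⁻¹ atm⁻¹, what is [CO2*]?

KH = 10^(−1.59) = 2.570×10^-2 mol kg⁻¹ atm⁻¹
[CO2*] = KH · pCO2 = 2.570×10^-2 × 725×10^-6 atm = 1.86×10^-5 mol/kg

[CO2*] = 18.6 μmol/kg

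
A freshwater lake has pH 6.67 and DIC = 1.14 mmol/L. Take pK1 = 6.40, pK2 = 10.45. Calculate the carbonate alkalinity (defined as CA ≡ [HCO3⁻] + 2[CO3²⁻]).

CA = [HCO3⁻] + 2[CO3²⁻] = (α₁ + 2α₂)·DIC
At pH 6.67: [H⁺]/K1 = 10^-0.27 = 0.53703, K2/[H⁺] = 10^-3.78 = 0.00016596
α₁ = 1/(1 + 0.53703 + 0.00016596) = 1/1.5372 = 0.6505; α₂ = α₁·K2/[H⁺] = 0.0001080
α₁ + 2α₂ = 0.6508
CA = 0.6508 × 1.14 = 0.742 mmol/L

CA = 0.742 mmol/L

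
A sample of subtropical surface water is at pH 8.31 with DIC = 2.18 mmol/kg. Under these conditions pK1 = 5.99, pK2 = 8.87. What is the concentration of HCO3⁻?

α₁ = 1 / (1 + [H⁺]/K1 + K2/[H⁺]) = 1 / (1 + 10^-2.32 + 10^-0.56)
   = 1 / (1 + 0.0047863 + 0.27542) = 1/1.2802 = 0.7811
[HCO3⁻] = α₁ × DIC = 0.7811 × 2.18 = 1.70 mmol/kg

[HCO3⁻] = 1.70 mmol/kg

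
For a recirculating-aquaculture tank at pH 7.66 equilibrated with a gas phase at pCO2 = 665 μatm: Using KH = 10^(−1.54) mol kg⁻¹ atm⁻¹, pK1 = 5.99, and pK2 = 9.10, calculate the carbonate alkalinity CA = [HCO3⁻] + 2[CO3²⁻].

[CO2*] = KH · pCO2 = 10^(−1.54) × 665×10^-6 = 1.918×10^-5 mol/kg
α₀ = 1/(1 + K1/[H⁺] + K1K2/[H⁺]²) = 1/(1 + 10^+1.67 + 10^+0.23) = 0.02021
DIC = [CO2*]/α₀ = 1.918×10^-5 / 0.02021 = 0.9488 mmol/kg
CA = (α₁ + 2α₂)·DIC = (0.9455 + 2×0.03433) × 0.9488 = 0.962 mmol/kg

CA = 0.962 mmol/kg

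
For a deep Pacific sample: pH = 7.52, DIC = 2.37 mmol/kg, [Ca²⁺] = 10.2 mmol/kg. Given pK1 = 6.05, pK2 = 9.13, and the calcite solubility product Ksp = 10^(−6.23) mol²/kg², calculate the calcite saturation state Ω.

Ω = 0.952

α₂ = 1 / (1 + [H⁺]/K2 + [H⁺]²/(K1K2)) = 1 / (1 + 10^+1.61 + 10^+0.14)
   = 1 / (1 + 40.738 + 1.3804) = 1/43.118 = 0.02319
[CO3²⁻] = α₂ × DIC = 0.02319 × 2.37 = 0.05496 mmol/kg
Ksp = 10^(−6.23) = 5.888×10^-7
Ω = [Ca²⁺][CO3²⁻]/Ksp = (10.2×10^-3)(5.496×10^-5) / 5.888×10^-7 = 0.952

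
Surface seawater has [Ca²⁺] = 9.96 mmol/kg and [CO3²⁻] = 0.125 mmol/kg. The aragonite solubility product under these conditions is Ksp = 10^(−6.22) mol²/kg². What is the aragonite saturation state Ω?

Ω = 2.07

Ksp = 10^(−6.22) = 6.026×10^-7
Ω = [Ca²⁺][CO3²⁻]/Ksp = (9.96×10^-3)(0.125×10^-3) / 6.026×10^-7 = 2.07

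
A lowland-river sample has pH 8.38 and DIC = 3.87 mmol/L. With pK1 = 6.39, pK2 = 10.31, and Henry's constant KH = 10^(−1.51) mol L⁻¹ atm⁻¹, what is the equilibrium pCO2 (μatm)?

α₀ = 1 / (1 + K1/[H⁺] + K1K2/[H⁺]²) = 1 / (1 + 10^+1.99 + 10^+0.06)
   = 1 / (1 + 97.724 + 1.1482) = 1/99.872 = 0.01001
[CO2*] = α₀ × DIC = 0.01001 × 3.87 = 0.03875 mmol/L
pCO2 = [CO2*]/KH = 3.875×10^-5 / 3.090×10^-2 = 1250 μatm

pCO2 = 1250 μatm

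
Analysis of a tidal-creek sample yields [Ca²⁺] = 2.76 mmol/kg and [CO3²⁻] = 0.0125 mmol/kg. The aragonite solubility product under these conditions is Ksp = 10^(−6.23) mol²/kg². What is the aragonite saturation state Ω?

Ksp = 10^(−6.23) = 5.888×10^-7
Ω = [Ca²⁺][CO3²⁻]/Ksp = (2.76×10^-3)(0.0125×10^-3) / 5.888×10^-7 = 0.0586

Ω = 0.0586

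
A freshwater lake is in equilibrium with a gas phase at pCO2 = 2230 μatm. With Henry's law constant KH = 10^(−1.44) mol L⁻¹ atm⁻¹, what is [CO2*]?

KH = 10^(−1.44) = 3.631×10^-2 mol L⁻¹ atm⁻¹
[CO2*] = KH · pCO2 = 3.631×10^-2 × 2230×10^-6 atm = 8.10×10^-5 mol/L

[CO2*] = 81.0 μmol/L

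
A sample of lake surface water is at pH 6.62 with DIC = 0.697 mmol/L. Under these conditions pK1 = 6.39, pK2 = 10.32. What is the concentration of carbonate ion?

α₂ = 1 / (1 + [H⁺]/K2 + [H⁺]²/(K1K2)) = 1 / (1 + 10^+3.70 + 10^+3.47)
   = 1 / (1 + 5011.9 + 2951.2) = 1/7964.1 = 0.0001256
[CO3²⁻] = α₂ × DIC = 0.0001256 × 0.697 = 8.75×10^-5 mmol/L = 0.0875 μmol/L

[CO3²⁻] = 0.0875 μmol/L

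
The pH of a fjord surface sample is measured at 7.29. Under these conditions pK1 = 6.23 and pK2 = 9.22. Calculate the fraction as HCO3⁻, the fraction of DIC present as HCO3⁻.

α₁ = 1 / (1 + [H⁺]/K1 + K2/[H⁺]) = 1 / (1 + 10^-1.06 + 10^-1.93)
   = 1 / (1 + 0.087096 + 0.011749) = 1/1.0988 = 0.9100

α₁ = 0.910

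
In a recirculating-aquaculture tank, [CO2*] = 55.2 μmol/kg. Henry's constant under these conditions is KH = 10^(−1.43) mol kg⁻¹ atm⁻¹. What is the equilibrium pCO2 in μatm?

pCO2 = 1490 μatm

KH = 10^(−1.43) = 3.715×10^-2 mol kg⁻¹ atm⁻¹
pCO2 = [CO2*]/KH = 55.2×10^-6 / 3.715×10^-2 = 1.49×10^-3 atm = 1490 μatm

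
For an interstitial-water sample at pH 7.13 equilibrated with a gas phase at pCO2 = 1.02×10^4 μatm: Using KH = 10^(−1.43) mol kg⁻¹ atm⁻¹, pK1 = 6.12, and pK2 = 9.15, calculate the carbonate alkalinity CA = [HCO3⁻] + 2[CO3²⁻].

[CO2*] = KH · pCO2 = 10^(−1.43) × 1.02×10^4×10^-6 = 3.790×10^-4 mol/kg
α₀ = 1/(1 + K1/[H⁺] + K1K2/[H⁺]²) = 1/(1 + 10^+1.01 + 10^-1.01) = 0.08826
DIC = [CO2*]/α₀ = 3.790×10^-4 / 0.08826 = 4.294 mmol/kg
CA = (α₁ + 2α₂)·DIC = (0.9031 + 2×0.008625) × 4.294 = 3.95 mmol/kg

CA = 3.95 mmol/kg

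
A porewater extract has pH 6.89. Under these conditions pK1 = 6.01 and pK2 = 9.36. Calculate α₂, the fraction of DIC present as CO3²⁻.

α₂ = 1 / (1 + [H⁺]/K2 + [H⁺]²/(K1K2)) = 1 / (1 + 10^+2.47 + 10^+1.59)
   = 1 / (1 + 295.12 + 38.905) = 1/335.03 = 0.002985

α₂ = 0.00298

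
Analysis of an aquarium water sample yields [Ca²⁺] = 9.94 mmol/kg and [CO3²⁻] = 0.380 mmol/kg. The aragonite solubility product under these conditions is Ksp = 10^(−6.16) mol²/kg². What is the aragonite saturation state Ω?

Ω = 5.46

Ksp = 10^(−6.16) = 6.918×10^-7
Ω = [Ca²⁺][CO3²⁻]/Ksp = (9.94×10^-3)(0.380×10^-3) / 6.918×10^-7 = 5.46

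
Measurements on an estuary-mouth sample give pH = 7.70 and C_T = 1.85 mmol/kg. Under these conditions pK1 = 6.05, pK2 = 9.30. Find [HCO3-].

[HCO3⁻] = 1.77 mmol/kg

α₁ = 1 / (1 + [H⁺]/K1 + K2/[H⁺]) = 1 / (1 + 10^-1.65 + 10^-1.60)
   = 1 / (1 + 0.022387 + 0.025119) = 1/1.0475 = 0.9546
[HCO3⁻] = α₁ × DIC = 0.9546 × 1.85 = 1.77 mmol/kg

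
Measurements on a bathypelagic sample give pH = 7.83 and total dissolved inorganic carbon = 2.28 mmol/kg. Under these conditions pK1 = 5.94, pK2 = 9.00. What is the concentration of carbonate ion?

[CO3²⁻] = 0.143 mmol/kg

α₂ = 1 / (1 + [H⁺]/K2 + [H⁺]²/(K1K2)) = 1 / (1 + 10^+1.17 + 10^-0.72)
   = 1 / (1 + 14.791 + 0.19055) = 1/15.982 = 0.06257
[CO3²⁻] = α₂ × DIC = 0.06257 × 2.28 = 0.143 mmol/kg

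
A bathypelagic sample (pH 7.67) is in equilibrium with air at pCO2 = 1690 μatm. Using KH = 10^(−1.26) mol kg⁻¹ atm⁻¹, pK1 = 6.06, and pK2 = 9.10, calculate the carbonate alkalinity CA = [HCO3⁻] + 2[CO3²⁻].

[CO2*] = KH · pCO2 = 10^(−1.26) × 1690×10^-6 = 9.287×10^-5 mol/kg
α₀ = 1/(1 + K1/[H⁺] + K1K2/[H⁺]²) = 1/(1 + 10^+1.61 + 10^+0.18) = 0.02312
DIC = [CO2*]/α₀ = 9.287×10^-5 / 0.02312 = 4.017 mmol/kg
CA = (α₁ + 2α₂)·DIC = (0.9419 + 2×0.03499) × 4.017 = 4.06 mmol/kg

CA = 4.06 mmol/kg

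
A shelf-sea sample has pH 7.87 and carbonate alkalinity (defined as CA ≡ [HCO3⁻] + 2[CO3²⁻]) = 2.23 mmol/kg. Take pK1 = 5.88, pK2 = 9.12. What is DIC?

DIC = 2.14 mmol/kg

CA = [HCO3⁻] + 2[CO3²⁻] = (α₁ + 2α₂)·DIC
At pH 7.87: [H⁺]/K1 = 10^-1.99 = 0.010233, K2/[H⁺] = 10^-1.25 = 0.056234
α₁ = 1/(1 + 0.010233 + 0.056234) = 1/1.0665 = 0.9377; α₂ = α₁·K2/[H⁺] = 0.05273
α₁ + 2α₂ = 1.0431
DIC = CA / (α₁ + 2α₂) = 2.23 / 1.0431 = 2.14 mmol/kg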